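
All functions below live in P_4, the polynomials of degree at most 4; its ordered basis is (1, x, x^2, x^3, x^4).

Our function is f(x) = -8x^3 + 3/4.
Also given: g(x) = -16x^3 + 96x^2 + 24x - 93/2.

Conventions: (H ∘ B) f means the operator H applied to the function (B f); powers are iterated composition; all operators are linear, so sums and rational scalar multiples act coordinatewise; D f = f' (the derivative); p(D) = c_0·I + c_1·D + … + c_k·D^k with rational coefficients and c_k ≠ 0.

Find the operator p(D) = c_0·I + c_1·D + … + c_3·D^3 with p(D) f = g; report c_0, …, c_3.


D^0 f = -8x^3 + 3/4
D^1 f = -24x^2
D^2 f = -48x
D^3 f = -48
matching coefficients of g against c_0 f + c_1 Df + … from the top degree down determines the c_i
solution: c_0 = 2, c_1 = -4, c_2 = -1/2, c_3 = 1

c_0 = 2, c_1 = -4, c_2 = -1/2, c_3 = 1


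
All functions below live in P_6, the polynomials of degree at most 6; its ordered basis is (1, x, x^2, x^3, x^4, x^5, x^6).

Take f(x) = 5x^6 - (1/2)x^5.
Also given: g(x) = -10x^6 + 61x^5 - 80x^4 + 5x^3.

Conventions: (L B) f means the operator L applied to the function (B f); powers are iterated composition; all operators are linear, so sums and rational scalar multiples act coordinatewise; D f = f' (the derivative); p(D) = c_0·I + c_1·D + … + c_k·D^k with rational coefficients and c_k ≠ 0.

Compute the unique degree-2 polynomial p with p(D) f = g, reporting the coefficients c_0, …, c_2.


c_0 = -2, c_1 = 2, c_2 = -1/2

D^0 f = 5x^6 - (1/2)x^5
D^1 f = 30x^5 - (5/2)x^4
D^2 f = 150x^4 - 10x^3
matching coefficients of g against c_0 f + c_1 Df + … from the top degree down determines the c_i
solution: c_0 = -2, c_1 = 2, c_2 = -1/2


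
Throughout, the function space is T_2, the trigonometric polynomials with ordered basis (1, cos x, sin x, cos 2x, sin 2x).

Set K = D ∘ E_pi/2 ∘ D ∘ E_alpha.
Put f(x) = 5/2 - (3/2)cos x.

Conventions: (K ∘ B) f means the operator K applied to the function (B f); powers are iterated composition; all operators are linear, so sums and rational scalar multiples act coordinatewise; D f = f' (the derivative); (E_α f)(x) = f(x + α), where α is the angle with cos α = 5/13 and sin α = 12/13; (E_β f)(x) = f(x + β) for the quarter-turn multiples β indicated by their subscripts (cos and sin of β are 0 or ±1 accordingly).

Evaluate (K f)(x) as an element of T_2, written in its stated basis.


the result is g(x) = -(18/13)cos x - (15/26)sin x

E_alpha f = 5/2 - (15/26)cos x + (18/13)sin x
D E_alpha f = (18/13)cos x + (15/26)sin x
E_pi/2 D E_alpha f = (15/26)cos x - (18/13)sin x
D (E_pi/2 ∘ D) E_alpha f = -(18/13)cos x - (15/26)sin x


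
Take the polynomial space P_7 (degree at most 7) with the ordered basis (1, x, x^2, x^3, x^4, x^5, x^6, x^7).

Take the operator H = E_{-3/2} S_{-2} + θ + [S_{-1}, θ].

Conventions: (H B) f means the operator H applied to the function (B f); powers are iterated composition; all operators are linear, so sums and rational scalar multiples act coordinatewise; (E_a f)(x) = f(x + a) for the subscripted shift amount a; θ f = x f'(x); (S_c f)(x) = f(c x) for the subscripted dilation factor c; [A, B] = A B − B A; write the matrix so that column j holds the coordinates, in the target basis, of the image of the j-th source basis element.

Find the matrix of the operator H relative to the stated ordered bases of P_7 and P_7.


image of 1: 1
image of x: -x + 3
image of x^2: 6x^2 - 12x + 9
image of x^3: -5x^3 + 36x^2 - 54x + 27
image of x^4: 20x^4 - 96x^3 + 216x^2 - 216x + 81
image of x^5: -27x^5 + 240x^4 - 720x^3 + 1080x^2 - 810x + 243
image of x^6: 70x^6 - 576x^5 + 2160x^4 - 4320x^3 + 4860x^2 - 2916x + 729
image of x^7: -121x^7 + 1344x^6 - 6048x^5 + 15120x^4 - 22680x^3 + 20412x^2 - 10206x + 2187
each image's coordinates form column j of the matrix

the matrix is [[1, 3, 9, 27, 81, 243, 729, 2187]; [0, -1, -12, -54, -216, -810, -2916, -10206]; [0, 0, 6, 36, 216, 1080, 4860, 20412]; [0, 0, 0, -5, -96, -720, -4320, -22680]; [0, 0, 0, 0, 20, 240, 2160, 15120]; [0, 0, 0, 0, 0, -27, -576, -6048]; [0, 0, 0, 0, 0, 0, 70, 1344]; [0, 0, 0, 0, 0, 0, 0, -121]] (rows listed top to bottom)


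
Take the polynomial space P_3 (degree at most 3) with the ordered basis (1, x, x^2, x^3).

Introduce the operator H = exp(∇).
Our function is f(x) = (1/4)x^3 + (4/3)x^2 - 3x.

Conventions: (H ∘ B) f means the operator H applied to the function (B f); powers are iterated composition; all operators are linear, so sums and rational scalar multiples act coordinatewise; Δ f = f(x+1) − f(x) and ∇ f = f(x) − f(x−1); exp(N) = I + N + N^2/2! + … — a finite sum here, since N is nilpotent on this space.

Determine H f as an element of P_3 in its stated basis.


the image equals g(x) = (1/4)x^3 + (25/12)x^2 - (1/3)x - 13/4

order-1 term: (3/4)x^2 + (23/12)x - 49/12
order-2 term: (3/4)x + 7/12
order-3 term: 1/4
the series for exp(∇) f terminates at order 3
exp(∇) f = (1/4)x^3 + (25/12)x^2 - (1/3)x - 13/4


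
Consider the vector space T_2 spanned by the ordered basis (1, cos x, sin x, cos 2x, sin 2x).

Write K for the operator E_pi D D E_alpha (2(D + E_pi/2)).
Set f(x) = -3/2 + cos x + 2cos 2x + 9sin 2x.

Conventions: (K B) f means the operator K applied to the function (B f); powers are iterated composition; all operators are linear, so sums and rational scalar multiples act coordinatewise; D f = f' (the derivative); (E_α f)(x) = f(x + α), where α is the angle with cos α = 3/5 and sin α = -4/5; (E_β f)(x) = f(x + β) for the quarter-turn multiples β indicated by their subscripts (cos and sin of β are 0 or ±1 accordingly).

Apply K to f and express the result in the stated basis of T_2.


D f = -sin x + 18cos 2x - 4sin 2x
E_pi/2 f = -3/2 - sin x - 2cos 2x - 9sin 2x
(D + E_pi/2) f = -3/2 - 2sin x + 16cos 2x - 13sin 2x
(2(D + E_pi/2)) f = -3 - 4sin x + 32cos 2x - 26sin 2x
E_alpha (2(D + E_pi/2)) f = -3 + (16/5)cos x - (12/5)sin x + 16cos 2x + 38sin 2x
D E_alpha (2(D + E_pi/2)) f = -(12/5)cos x - (16/5)sin x + 76cos 2x - 32sin 2x
D D E_alpha (2(D + E_pi/2)) f = -(16/5)cos x + (12/5)sin x - 64cos 2x - 152sin 2x
E_pi D D E_alpha (2(D + E_pi/2)) f = (16/5)cos x - (12/5)sin x - 64cos 2x - 152sin 2x

g(x) = (16/5)cos x - (12/5)sin x - 64cos 2x - 152sin 2x


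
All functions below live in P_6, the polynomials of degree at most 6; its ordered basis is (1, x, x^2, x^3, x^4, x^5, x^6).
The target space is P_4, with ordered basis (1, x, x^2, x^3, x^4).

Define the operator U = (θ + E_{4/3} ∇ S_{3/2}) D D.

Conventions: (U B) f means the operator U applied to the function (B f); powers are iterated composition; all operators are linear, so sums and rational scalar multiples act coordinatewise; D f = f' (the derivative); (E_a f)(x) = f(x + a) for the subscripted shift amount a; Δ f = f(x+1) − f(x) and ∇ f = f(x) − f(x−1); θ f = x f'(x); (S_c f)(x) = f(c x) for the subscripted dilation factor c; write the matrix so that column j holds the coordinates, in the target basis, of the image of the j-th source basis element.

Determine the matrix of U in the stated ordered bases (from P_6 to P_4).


image of 1: 0
image of x: 0
image of x^2: 0
image of x^3: 6x + 9
image of x^4: 24x^2 + 54x + 45
image of x^5: 60x^3 + (405/2)x^2 + (675/2)x + 315/2
image of x^6: 120x^4 + (1215/2)x^3 + (6075/4)x^2 + (2835/2)x + 3825/8
each image's coordinates form column j of the matrix

the matrix is [[0, 0, 0, 9, 45, 315/2, 3825/8]; [0, 0, 0, 6, 54, 675/2, 2835/2]; [0, 0, 0, 0, 24, 405/2, 6075/4]; [0, 0, 0, 0, 0, 60, 1215/2]; [0, 0, 0, 0, 0, 0, 120]] (rows listed top to bottom)


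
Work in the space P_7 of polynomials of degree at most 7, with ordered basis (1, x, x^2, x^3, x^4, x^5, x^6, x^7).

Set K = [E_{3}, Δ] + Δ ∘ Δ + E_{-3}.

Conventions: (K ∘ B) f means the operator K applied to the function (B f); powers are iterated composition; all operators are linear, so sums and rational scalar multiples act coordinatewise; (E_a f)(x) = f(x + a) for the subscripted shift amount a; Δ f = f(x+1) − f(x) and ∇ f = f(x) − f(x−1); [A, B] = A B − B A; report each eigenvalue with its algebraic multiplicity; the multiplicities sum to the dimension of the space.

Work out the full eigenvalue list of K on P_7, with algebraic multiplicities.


λ = 1 (multiplicity 8)

image of 1: 1
image of x: x - 3
image of x^2: x^2 - 6x + 11
image of x^3: x^3 - 9x^2 + 33x - 21
image of x^4: x^4 - 12x^3 + 66x^2 - 84x + 95
image of x^5: x^5 - 15x^4 + 110x^3 - 210x^2 + 475x - 213
image of x^6: x^6 - 18x^5 + 165x^4 - 420x^3 + 1425x^2 - 1278x + 791
image of x^7: x^7 - 21x^6 + 231x^5 - 735x^4 + 3325x^3 - 4473x^2 + 5537x - 2061
the matrix is upper triangular; its diagonal is (1, 1, 1, 1, 1, 1, 1, 1)
for a triangular matrix the eigenvalues are the diagonal entries, with algebraic multiplicity their repetition count


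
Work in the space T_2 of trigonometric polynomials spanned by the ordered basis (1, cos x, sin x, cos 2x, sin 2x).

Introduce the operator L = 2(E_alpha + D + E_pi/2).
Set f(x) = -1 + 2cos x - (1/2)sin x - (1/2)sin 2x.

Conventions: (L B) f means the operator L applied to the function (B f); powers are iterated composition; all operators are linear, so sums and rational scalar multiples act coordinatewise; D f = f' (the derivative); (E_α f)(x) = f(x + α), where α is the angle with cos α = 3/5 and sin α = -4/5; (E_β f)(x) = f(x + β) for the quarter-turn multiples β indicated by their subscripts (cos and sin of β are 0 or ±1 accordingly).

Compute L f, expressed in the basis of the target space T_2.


the result is g(x) = -4 + (6/5)cos x - (27/5)sin x - (26/25)cos 2x + (32/25)sin 2x

E_alpha f = -1 + (8/5)cos x + (13/10)sin x + (12/25)cos 2x + (7/50)sin 2x
D f = -(1/2)cos x - 2sin x - cos 2x
E_pi/2 f = -1 - (1/2)cos x - 2sin x + (1/2)sin 2x
(E_alpha + D + E_pi/2) f = -2 + (3/5)cos x - (27/10)sin x - (13/25)cos 2x + (16/25)sin 2x
(2(E_alpha + D + E_pi/2)) f = -4 + (6/5)cos x - (27/5)sin x - (26/25)cos 2x + (32/25)sin 2x


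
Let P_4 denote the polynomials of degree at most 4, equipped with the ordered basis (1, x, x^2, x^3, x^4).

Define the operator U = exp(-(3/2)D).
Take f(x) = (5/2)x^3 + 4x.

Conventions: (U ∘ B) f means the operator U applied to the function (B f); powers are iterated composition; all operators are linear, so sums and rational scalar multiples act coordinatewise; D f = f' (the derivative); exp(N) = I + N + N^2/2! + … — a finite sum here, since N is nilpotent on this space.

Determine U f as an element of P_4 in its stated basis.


the result is g(x) = (5/2)x^3 - (45/4)x^2 + (167/8)x - 231/16

order-1 term: -(45/4)x^2 - 6
order-2 term: (135/8)x
order-3 term: -135/16
the series for exp(-(3/2)D) f terminates at order 3
exp(-(3/2)D) f = (5/2)x^3 - (45/4)x^2 + (167/8)x - 231/16


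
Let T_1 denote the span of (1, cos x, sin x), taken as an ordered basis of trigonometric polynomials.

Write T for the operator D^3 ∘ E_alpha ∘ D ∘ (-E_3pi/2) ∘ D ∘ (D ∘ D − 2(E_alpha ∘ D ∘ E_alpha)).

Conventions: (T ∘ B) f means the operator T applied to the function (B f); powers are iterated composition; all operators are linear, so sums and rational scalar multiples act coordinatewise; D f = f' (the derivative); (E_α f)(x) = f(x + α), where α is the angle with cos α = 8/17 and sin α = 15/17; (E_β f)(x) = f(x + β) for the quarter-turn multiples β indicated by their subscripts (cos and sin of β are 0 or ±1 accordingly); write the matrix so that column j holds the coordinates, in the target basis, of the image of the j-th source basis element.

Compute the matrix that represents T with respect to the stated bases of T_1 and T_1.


image of 1: 0
image of cos x: (3302/4913)cos x + (5441/4913)sin x
image of sin x: -(5441/4913)cos x + (3302/4913)sin x
each image's coordinates form column j of the matrix

the matrix is [[0, 0, 0]; [0, 3302/4913, -5441/4913]; [0, 5441/4913, 3302/4913]] (rows listed top to bottom)


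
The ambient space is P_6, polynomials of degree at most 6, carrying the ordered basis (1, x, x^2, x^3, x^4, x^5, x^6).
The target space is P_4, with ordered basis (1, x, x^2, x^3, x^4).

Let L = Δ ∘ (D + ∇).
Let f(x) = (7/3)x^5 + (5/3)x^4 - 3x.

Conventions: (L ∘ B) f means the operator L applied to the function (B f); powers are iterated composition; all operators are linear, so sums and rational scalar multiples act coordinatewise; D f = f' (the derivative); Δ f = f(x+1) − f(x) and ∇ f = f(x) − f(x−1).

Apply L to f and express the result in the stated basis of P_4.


D f = (35/3)x^4 + (20/3)x^3 - 3
∇ f = (35/3)x^4 - (50/3)x^3 + (40/3)x^2 - 5x - 7/3
(D + ∇) f = (70/3)x^4 - 10x^3 + (40/3)x^2 - 5x - 16/3
Δ (D + ∇) f = (280/3)x^3 + 110x^2 + 90x + 65/3

the result is g(x) = (280/3)x^3 + 110x^2 + 90x + 65/3


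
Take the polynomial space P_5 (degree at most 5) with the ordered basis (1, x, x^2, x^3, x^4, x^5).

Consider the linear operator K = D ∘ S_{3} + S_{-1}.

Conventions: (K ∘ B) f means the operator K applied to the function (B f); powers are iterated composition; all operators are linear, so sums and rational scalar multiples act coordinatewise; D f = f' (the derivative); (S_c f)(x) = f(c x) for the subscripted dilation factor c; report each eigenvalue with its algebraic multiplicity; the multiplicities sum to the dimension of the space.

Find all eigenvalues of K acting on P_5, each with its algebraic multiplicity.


image of 1: 1
image of x: -x + 3
image of x^2: x^2 + 18x
image of x^3: -x^3 + 81x^2
image of x^4: x^4 + 324x^3
image of x^5: -x^5 + 1215x^4
the matrix is upper triangular; its diagonal is (1, -1, 1, -1, 1, -1)
for a triangular matrix the eigenvalues are the diagonal entries, with algebraic multiplicity their repetition count

λ = -1 (multiplicity 3), λ = 1 (multiplicity 3)


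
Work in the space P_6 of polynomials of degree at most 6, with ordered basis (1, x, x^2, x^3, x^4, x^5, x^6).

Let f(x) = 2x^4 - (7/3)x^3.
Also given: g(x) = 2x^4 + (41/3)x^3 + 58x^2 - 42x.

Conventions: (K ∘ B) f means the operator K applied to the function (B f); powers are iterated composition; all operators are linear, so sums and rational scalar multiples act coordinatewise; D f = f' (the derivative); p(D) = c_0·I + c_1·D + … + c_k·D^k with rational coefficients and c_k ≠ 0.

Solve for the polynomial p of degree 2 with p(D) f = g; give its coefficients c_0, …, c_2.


D^0 f = 2x^4 - (7/3)x^3
D^1 f = 8x^3 - 7x^2
D^2 f = 24x^2 - 14x
matching coefficients of g against c_0 f + c_1 Df + … from the top degree down determines the c_i
solution: c_0 = 1, c_1 = 2, c_2 = 3

p(D) = I + 2·D + 3·D^2, i.e. c_0 = 1, c_1 = 2, c_2 = 3


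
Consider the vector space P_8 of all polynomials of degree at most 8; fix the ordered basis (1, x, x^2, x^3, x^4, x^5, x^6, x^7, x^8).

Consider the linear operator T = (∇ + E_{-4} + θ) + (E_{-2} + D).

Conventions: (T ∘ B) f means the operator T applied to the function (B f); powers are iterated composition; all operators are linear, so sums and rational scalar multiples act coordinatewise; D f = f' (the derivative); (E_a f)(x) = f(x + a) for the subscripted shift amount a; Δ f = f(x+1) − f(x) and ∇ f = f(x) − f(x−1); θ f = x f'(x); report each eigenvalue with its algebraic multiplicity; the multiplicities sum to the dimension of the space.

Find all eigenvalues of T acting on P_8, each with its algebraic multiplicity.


image of 1: 2
image of x: 3x - 4
image of x^2: 4x^2 - 8x + 19
image of x^3: 5x^3 - 12x^2 + 57x - 71
image of x^4: 6x^4 - 16x^3 + 114x^2 - 284x + 271
image of x^5: 7x^5 - 20x^4 + 190x^3 - 710x^2 + 1355x - 1055
image of x^6: 8x^6 - 24x^5 + 285x^4 - 1420x^3 + 4065x^2 - 6330x + 4159
image of x^7: 9x^7 - 28x^6 + 399x^5 - 2485x^4 + 9485x^3 - 22155x^2 + 29113x - 16511
image of x^8: 10x^8 - 32x^7 + 532x^6 - 3976x^5 + 18970x^4 - 59080x^3 + 116452x^2 - 132088x + 65791
the matrix is upper triangular; its diagonal is (2, 3, 4, 5, 6, 7, 8, 9, 10)
for a triangular matrix the eigenvalues are the diagonal entries, with algebraic multiplicity their repetition count

λ = 2 (multiplicity 1), λ = 3 (multiplicity 1), λ = 4 (multiplicity 1), λ = 5 (multiplicity 1), λ = 6 (multiplicity 1), λ = 7 (multiplicity 1), λ = 8 (multiplicity 1), λ = 9 (multiplicity 1), λ = 10 (multiplicity 1)


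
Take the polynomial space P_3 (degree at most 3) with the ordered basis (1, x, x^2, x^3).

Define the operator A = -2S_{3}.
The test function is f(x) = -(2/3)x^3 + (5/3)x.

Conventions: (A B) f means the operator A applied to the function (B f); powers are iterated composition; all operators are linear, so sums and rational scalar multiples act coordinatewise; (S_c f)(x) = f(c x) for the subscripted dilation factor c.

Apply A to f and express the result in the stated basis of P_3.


g(x) = 36x^3 - 10x

S_{3} f = -18x^3 + 5x
(-2S_{3}) f = 36x^3 - 10x


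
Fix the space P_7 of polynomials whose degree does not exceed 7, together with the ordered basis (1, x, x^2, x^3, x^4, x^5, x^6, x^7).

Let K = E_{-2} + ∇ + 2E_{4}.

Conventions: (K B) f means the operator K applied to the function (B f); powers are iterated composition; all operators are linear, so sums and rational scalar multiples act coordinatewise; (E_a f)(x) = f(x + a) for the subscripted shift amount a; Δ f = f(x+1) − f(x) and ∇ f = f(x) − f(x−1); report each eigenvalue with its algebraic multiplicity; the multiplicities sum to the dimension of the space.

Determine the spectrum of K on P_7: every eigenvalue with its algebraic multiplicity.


image of 1: 3
image of x: 3x + 7
image of x^2: 3x^2 + 14x + 35
image of x^3: 3x^3 + 21x^2 + 105x + 121
image of x^4: 3x^4 + 28x^3 + 210x^2 + 484x + 527
image of x^5: 3x^5 + 35x^4 + 350x^3 + 1210x^2 + 2635x + 2017
image of x^6: 3x^6 + 42x^5 + 525x^4 + 2420x^3 + 7905x^2 + 12102x + 8255
image of x^7: 3x^7 + 49x^6 + 735x^5 + 4235x^4 + 18445x^3 + 42357x^2 + 57785x + 32641
the matrix is upper triangular; its diagonal is (3, 3, 3, 3, 3, 3, 3, 3)
for a triangular matrix the eigenvalues are the diagonal entries, with algebraic multiplicity their repetition count

λ = 3 (multiplicity 8)


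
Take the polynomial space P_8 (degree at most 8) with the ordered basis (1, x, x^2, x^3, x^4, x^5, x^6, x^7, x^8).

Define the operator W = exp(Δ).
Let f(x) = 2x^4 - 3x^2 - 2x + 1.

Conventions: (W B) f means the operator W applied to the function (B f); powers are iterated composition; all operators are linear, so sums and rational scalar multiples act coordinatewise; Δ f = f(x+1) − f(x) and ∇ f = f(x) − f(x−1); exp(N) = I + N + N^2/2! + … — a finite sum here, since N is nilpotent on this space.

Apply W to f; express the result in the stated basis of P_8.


the result is g(x) = 2x^4 + 8x^3 + 21x^2 + 32x + 23

order-1 term: 8x^3 + 12x^2 + 2x - 3
order-2 term: 12x^2 + 24x + 11
order-3 term: 8x + 12
order-4 term: 2
the series for exp(Δ) f terminates at order 4
exp(Δ) f = 2x^4 + 8x^3 + 21x^2 + 32x + 23


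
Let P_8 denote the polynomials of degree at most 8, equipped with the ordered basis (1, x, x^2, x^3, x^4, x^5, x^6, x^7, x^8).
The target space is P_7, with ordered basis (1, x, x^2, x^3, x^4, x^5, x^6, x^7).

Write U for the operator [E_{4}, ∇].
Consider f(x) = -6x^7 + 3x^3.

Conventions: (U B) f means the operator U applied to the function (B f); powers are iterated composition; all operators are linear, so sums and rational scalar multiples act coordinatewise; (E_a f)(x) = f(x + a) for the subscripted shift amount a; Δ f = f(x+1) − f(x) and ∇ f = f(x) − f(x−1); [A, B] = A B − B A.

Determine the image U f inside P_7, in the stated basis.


the image equals g(x) = 0

∇ f = -42x^6 + 126x^5 - 210x^4 + 210x^3 - 117x^2 + 33x - 3
E_{4} ∇ f = -42x^6 - 882x^5 - 7770x^4 - 36750x^3 - 98397x^2 - 141351x - 85071
E_{4} f = -6x^7 - 168x^6 - 2016x^5 - 13440x^4 - 53757x^3 - 128988x^2 - 171888x - 98112
∇ E_{4} f = -42x^6 - 882x^5 - 7770x^4 - 36750x^3 - 98397x^2 - 141351x - 85071
[E_{4}, ∇] f = 0


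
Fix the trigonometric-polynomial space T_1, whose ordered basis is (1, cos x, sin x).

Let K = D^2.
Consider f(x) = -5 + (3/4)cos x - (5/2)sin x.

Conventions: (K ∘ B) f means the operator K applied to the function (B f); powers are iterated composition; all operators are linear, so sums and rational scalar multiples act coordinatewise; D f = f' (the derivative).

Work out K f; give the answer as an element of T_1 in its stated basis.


D f = -(5/2)cos x - (3/4)sin x
D D f = -(3/4)cos x + (5/2)sin x

the image equals g(x) = -(3/4)cos x + (5/2)sin x


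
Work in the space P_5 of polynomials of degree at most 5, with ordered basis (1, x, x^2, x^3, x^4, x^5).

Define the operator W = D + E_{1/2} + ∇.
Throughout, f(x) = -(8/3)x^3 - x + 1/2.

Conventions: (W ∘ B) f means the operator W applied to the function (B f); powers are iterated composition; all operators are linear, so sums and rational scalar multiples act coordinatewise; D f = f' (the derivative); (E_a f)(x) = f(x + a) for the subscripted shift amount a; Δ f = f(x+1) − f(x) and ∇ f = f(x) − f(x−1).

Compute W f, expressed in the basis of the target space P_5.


g(x) = -(8/3)x^3 - 20x^2 + 5x - 5

D f = -8x^2 - 1
E_{1/2} f = -(8/3)x^3 - 4x^2 - 3x - 1/3
∇ f = -8x^2 + 8x - 11/3
(D + E_{1/2} + ∇) f = -(8/3)x^3 - 20x^2 + 5x - 5


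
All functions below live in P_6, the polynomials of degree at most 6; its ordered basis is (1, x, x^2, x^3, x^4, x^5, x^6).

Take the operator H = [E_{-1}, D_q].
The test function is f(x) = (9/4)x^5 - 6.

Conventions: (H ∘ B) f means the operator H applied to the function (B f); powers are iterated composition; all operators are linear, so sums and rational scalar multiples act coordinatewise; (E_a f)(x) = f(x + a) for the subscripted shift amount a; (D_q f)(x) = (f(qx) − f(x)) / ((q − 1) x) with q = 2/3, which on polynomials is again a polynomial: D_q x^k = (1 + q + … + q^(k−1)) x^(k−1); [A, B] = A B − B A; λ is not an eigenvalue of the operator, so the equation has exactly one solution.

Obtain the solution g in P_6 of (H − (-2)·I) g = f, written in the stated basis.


g(x) = (9/8)x^5 - (131/144)x^3 + (37/12)x^2 - (8191/2592)x - 833/324

write g with unknown coordinates in the stated basis and equate coefficients in (H − (-2)·I) g = f
solving from the highest basis element down gives g = (9/8)x^5 - (131/144)x^3 + (37/12)x^2 - (8191/2592)x - 833/324
check: H g = (131/72)x^3 - (37/6)x^2 + (8191/1296)x - 139/162
so H g − (-2)·g = (9/4)x^5 - 6 = f ✓


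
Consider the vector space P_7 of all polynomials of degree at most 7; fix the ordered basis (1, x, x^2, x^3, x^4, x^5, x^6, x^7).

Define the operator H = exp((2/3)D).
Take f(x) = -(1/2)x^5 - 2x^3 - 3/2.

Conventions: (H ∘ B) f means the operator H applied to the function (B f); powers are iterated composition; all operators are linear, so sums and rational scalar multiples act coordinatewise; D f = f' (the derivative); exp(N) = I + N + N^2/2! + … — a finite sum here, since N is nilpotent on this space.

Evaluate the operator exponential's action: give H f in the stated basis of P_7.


order-1 term: -(5/3)x^4 - 4x^2
order-2 term: -(20/9)x^3 - (8/3)x
order-3 term: -(40/27)x^2 - 16/27
order-4 term: -(40/81)x
order-5 term: -16/243
the series for exp((2/3)D) f terminates at order 5
exp((2/3)D) f = -(1/2)x^5 - (5/3)x^4 - (38/9)x^3 - (148/27)x^2 - (256/81)x - 1049/486

the image equals g(x) = -(1/2)x^5 - (5/3)x^4 - (38/9)x^3 - (148/27)x^2 - (256/81)x - 1049/486


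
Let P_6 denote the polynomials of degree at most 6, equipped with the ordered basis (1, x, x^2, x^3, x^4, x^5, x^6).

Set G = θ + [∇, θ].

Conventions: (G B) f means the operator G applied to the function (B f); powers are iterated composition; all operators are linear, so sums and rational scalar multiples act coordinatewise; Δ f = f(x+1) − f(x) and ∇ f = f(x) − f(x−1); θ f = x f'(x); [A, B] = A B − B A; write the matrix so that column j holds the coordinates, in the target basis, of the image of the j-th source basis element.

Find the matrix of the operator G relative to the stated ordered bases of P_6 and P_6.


image of 1: 0
image of x: x + 1
image of x^2: 2x^2 + 2x - 2
image of x^3: 3x^3 + 3x^2 - 6x + 3
image of x^4: 4x^4 + 4x^3 - 12x^2 + 12x - 4
image of x^5: 5x^5 + 5x^4 - 20x^3 + 30x^2 - 20x + 5
image of x^6: 6x^6 + 6x^5 - 30x^4 + 60x^3 - 60x^2 + 30x - 6
each image's coordinates form column j of the matrix

the matrix is [[0, 1, -2, 3, -4, 5, -6]; [0, 1, 2, -6, 12, -20, 30]; [0, 0, 2, 3, -12, 30, -60]; [0, 0, 0, 3, 4, -20, 60]; [0, 0, 0, 0, 4, 5, -30]; [0, 0, 0, 0, 0, 5, 6]; [0, 0, 0, 0, 0, 0, 6]] (rows listed top to bottom)


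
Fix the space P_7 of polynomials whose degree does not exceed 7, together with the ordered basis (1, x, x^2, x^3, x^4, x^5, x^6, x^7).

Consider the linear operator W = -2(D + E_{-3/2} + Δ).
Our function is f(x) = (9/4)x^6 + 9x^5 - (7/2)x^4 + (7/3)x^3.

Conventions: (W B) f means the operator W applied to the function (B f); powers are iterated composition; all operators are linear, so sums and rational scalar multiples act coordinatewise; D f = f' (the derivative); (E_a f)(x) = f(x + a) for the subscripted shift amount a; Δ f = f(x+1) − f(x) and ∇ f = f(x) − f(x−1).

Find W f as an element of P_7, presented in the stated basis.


D f = (27/2)x^5 + 45x^4 - 14x^3 + 7x^2
E_{-3/2} f = (9/4)x^6 - (45/4)x^5 + (79/16)x^4 + (1775/24)x^3 - (12201/64)x^2 + (12051/64)x - 17487/256
Δ f = (27/2)x^5 + (315/4)x^4 + 121x^3 + (439/4)x^2 + (103/2)x + 121/12
(D + E_{-3/2} + Δ) f = (9/4)x^6 + (63/4)x^5 + (2059/16)x^4 + (4343/24)x^3 - (4729/64)x^2 + (15347/64)x - 44717/768
(-2(D + E_{-3/2} + Δ)) f = -(9/2)x^6 - (63/2)x^5 - (2059/8)x^4 - (4343/12)x^3 + (4729/32)x^2 - (15347/32)x + 44717/384

the result is g(x) = -(9/2)x^6 - (63/2)x^5 - (2059/8)x^4 - (4343/12)x^3 + (4729/32)x^2 - (15347/32)x + 44717/384


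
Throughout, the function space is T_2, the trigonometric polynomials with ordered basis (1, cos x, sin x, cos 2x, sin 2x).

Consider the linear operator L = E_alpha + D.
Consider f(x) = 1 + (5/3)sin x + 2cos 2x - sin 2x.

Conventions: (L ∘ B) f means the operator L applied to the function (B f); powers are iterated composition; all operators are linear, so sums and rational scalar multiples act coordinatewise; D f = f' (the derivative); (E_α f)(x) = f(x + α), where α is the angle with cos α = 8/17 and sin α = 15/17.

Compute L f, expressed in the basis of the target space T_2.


the image equals g(x) = 1 + (160/51)cos x + (40/51)sin x - (1140/289)cos 2x - (1475/289)sin 2x

E_alpha f = 1 + (25/17)cos x + (40/51)sin x - (562/289)cos 2x - (319/289)sin 2x
D f = (5/3)cos x - 2cos 2x - 4sin 2x
(E_alpha + D) f = 1 + (160/51)cos x + (40/51)sin x - (1140/289)cos 2x - (1475/289)sin 2x


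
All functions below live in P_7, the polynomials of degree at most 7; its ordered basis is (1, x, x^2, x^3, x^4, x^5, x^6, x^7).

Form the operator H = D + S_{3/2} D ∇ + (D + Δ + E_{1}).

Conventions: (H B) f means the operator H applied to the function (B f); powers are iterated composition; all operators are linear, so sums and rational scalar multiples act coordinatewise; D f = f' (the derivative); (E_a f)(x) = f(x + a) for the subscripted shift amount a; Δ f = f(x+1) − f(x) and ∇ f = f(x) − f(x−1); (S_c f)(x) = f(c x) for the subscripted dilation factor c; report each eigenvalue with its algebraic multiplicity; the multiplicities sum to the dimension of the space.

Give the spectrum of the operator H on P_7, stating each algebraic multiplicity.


image of 1: 1
image of x: x + 4
image of x^2: x^2 + 8x + 4
image of x^3: x^3 + 12x^2 + 15x - 1
image of x^4: x^4 + 16x^3 + 39x^2 - 10x + 6
image of x^5: x^5 + 20x^4 + (175/2)x^3 - (95/2)x^2 + 40x - 3
image of x^6: x^6 + 24x^5 + (1455/8)x^4 - (325/2)x^3 + 165x^2 - 33x + 8
image of x^7: x^7 + 28x^6 + (5775/16)x^5 - (7385/16)x^4 + (1085/2)x^3 - (777/4)x^2 + 77x - 5
the matrix is upper triangular; its diagonal is (1, 1, 1, 1, 1, 1, 1, 1)
for a triangular matrix the eigenvalues are the diagonal entries, with algebraic multiplicity their repetition count

λ = 1 (multiplicity 8)


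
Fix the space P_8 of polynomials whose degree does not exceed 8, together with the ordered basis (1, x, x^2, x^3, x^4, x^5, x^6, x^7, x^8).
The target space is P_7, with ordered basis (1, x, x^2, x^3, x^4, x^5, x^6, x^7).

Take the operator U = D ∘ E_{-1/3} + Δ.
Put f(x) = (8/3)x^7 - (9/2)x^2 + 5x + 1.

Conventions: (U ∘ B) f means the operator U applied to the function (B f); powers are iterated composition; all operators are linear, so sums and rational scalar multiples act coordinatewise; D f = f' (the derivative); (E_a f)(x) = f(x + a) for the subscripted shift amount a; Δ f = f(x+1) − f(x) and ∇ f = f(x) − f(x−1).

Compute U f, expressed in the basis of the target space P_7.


g(x) = (112/3)x^6 + (56/3)x^5 + (1120/9)x^4 + (6440/81)x^3 + (4816/81)x^2 + (50/243)x + 48955/4374

E_{-1/3} f = (8/3)x^7 - (56/9)x^6 + (56/9)x^5 - (280/81)x^4 + (280/243)x^3 - (2299/486)x^2 + (17552/2187)x - 15325/13122
D E_{-1/3} f = (56/3)x^6 - (112/3)x^5 + (280/9)x^4 - (1120/81)x^3 + (280/81)x^2 - (2299/243)x + 17552/2187
Δ f = (56/3)x^6 + 56x^5 + (280/3)x^4 + (280/3)x^3 + 56x^2 + (29/3)x + 19/6
(D ∘ E_{-1/3} + Δ) f = (112/3)x^6 + (56/3)x^5 + (1120/9)x^4 + (6440/81)x^3 + (4816/81)x^2 + (50/243)x + 48955/4374


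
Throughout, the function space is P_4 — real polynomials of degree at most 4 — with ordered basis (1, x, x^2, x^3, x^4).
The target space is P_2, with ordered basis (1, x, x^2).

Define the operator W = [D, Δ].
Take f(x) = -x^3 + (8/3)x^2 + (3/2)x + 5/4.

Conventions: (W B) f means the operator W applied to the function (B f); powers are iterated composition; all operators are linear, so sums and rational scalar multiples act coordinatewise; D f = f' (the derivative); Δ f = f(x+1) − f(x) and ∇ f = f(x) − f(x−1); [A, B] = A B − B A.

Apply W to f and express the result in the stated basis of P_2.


g(x) = 0

Δ f = -3x^2 + (7/3)x + 19/6
D Δ f = -6x + 7/3
D f = -3x^2 + (16/3)x + 3/2
Δ D f = -6x + 7/3
[D, Δ] f = 0


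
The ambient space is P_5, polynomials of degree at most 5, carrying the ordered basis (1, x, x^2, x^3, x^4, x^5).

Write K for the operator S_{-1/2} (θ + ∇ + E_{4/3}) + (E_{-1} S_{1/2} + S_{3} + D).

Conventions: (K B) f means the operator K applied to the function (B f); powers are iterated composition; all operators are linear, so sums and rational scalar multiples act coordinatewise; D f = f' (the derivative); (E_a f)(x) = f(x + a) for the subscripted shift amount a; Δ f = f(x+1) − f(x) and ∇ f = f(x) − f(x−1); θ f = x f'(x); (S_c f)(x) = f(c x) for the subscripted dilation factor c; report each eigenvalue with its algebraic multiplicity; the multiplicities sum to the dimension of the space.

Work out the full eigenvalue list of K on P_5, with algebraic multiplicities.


λ = 5/2 (multiplicity 1), λ = 3 (multiplicity 1), λ = 10 (multiplicity 1), λ = 213/8 (multiplicity 1), λ = 651/8 (multiplicity 1), λ = 7771/32 (multiplicity 1)

image of 1: 3
image of x: (5/2)x + 17/6
image of x^2: 10x^2 - (5/6)x + 37/36
image of x^3: (213/8)x^3 + (35/8)x^2 - (19/24)x + 701/216
image of x^4: (651/8)x^4 + (31/12)x^3 + (37/24)x^2 - (755/108)x + 2881/1296
image of x^5: (7771/32)x^5 + (535/96)x^4 - (95/144)x^3 + (3505/432)x^2 - (13595/2592)x + 40301/7776
the matrix is upper triangular; its diagonal is (3, 5/2, 10, 213/8, 651/8, 7771/32)
for a triangular matrix the eigenvalues are the diagonal entries, with algebraic multiplicity their repetition count


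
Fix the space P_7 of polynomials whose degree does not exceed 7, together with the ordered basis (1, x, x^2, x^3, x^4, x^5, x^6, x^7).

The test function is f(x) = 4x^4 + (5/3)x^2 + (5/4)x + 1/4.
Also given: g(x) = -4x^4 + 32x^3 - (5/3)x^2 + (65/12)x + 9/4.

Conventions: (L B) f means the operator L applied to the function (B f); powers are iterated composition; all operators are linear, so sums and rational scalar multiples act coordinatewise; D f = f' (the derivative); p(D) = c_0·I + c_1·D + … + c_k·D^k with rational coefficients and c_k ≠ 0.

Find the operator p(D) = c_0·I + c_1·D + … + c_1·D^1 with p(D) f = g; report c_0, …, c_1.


D^0 f = 4x^4 + (5/3)x^2 + (5/4)x + 1/4
D^1 f = 16x^3 + (10/3)x + 5/4
matching coefficients of g against c_0 f + c_1 Df + … from the top degree down determines the c_i
solution: c_0 = -1, c_1 = 2

c_0 = -1, c_1 = 2


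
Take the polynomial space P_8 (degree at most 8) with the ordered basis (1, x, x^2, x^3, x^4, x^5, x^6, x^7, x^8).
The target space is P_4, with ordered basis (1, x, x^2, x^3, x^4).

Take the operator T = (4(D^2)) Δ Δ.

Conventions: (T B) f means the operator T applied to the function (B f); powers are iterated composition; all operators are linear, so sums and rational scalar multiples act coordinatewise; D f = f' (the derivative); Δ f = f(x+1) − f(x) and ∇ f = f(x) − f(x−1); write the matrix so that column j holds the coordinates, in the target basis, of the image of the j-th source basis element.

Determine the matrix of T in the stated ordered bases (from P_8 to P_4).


the matrix is [[0, 0, 0, 0, 96, 480, 1680, 5040, 13888]; [0, 0, 0, 0, 0, 480, 2880, 11760, 40320]; [0, 0, 0, 0, 0, 0, 1440, 10080, 47040]; [0, 0, 0, 0, 0, 0, 0, 3360, 26880]; [0, 0, 0, 0, 0, 0, 0, 0, 6720]] (rows listed top to bottom)

image of 1: 0
image of x: 0
image of x^2: 0
image of x^3: 0
image of x^4: 96
image of x^5: 480x + 480
image of x^6: 1440x^2 + 2880x + 1680
image of x^7: 3360x^3 + 10080x^2 + 11760x + 5040
image of x^8: 6720x^4 + 26880x^3 + 47040x^2 + 40320x + 13888
each image's coordinates form column j of the matrix


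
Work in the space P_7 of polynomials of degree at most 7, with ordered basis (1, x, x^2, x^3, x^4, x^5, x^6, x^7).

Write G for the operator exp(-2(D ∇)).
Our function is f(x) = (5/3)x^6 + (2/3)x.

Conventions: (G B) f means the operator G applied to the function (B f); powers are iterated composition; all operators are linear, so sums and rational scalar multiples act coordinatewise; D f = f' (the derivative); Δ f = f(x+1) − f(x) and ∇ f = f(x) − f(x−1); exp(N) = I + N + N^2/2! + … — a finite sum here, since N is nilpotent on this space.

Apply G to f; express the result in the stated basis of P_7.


the result is g(x) = (5/3)x^6 - 100x^4 + 200x^3 + 1000x^2 - (6898/3)x - 220

order-1 term: -100x^4 + 200x^3 - 200x^2 + 100x - 20
order-2 term: 1200x^2 - 2400x + 1400
order-3 term: -1600
the series for exp(-2(D ∇)) f terminates at order 3
exp(-2(D ∇)) f = (5/3)x^6 - 100x^4 + 200x^3 + 1000x^2 - (6898/3)x - 220


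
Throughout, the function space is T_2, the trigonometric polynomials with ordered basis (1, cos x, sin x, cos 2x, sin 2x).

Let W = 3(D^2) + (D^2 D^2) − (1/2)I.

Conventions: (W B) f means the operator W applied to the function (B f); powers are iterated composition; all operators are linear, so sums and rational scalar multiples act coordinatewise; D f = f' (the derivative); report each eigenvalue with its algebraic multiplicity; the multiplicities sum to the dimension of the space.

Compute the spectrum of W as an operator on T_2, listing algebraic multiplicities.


λ = -5/2 (multiplicity 2), λ = -1/2 (multiplicity 1), λ = 7/2 (multiplicity 2)

image of 1: -1/2
image of cos x: -(5/2)cos x
image of sin x: -(5/2)sin x
image of cos 2x: (7/2)cos 2x
image of sin 2x: (7/2)sin 2x
the matrix is diagonal; its diagonal is (-1/2, -5/2, -5/2, 7/2, 7/2)
for a triangular matrix the eigenvalues are the diagonal entries, with algebraic multiplicity their repetition count


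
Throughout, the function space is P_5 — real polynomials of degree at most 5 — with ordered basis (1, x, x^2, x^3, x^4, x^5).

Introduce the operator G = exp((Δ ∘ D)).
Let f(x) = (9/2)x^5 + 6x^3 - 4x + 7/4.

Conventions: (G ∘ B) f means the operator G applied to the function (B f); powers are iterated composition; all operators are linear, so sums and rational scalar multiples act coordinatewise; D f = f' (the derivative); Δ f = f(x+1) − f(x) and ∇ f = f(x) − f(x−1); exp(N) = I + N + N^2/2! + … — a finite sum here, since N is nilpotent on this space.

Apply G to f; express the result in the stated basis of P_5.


g(x) = (9/2)x^5 + 96x^3 + 135x^2 + 392x + 1249/4

order-1 term: 90x^3 + 135x^2 + 126x + 81/2
order-2 term: 270x + 270
the series for exp((Δ ∘ D)) f terminates at order 2
exp((Δ ∘ D)) f = (9/2)x^5 + 96x^3 + 135x^2 + 392x + 1249/4


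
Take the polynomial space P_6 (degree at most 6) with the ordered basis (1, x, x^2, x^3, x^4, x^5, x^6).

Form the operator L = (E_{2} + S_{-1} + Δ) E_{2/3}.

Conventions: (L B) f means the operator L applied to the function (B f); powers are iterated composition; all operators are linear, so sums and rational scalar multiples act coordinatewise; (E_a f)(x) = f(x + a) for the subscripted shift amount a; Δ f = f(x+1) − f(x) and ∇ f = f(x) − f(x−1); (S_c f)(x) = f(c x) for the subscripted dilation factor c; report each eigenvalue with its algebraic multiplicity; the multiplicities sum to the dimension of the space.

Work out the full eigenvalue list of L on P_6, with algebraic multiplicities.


image of 1: 2
image of x: 13/3
image of x^2: 2x^2 + 6x + 89/9
image of x^3: 13x^2 + 27x + 637/27
image of x^4: 2x^4 + 12x^3 + (178/3)x^2 + 92x + 4721/81
image of x^5: (65/3)x^4 + 90x^3 + (6370/27)x^2 + (2605/9)x + 35893/243
image of x^6: 2x^6 + 18x^5 + (445/3)x^4 + 460x^3 + (23605/27)x^2 + (2654/3)x + 277769/729
the matrix is upper triangular; its diagonal is (2, 0, 2, 0, 2, 0, 2)
for a triangular matrix the eigenvalues are the diagonal entries, with algebraic multiplicity their repetition count

λ = 0 (multiplicity 3), λ = 2 (multiplicity 4)


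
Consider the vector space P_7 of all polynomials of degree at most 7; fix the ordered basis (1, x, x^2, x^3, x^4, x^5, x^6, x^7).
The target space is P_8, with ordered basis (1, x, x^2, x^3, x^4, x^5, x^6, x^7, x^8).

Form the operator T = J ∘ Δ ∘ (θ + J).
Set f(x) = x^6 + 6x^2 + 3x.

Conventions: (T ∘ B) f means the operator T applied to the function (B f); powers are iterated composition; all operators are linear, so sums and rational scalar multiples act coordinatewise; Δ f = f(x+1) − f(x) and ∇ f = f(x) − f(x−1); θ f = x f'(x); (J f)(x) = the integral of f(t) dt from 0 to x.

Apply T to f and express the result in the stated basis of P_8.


θ f = 6x^6 + 12x^2 + 3x
J f = (1/7)x^7 + 2x^3 + (3/2)x^2
(θ + J) f = (1/7)x^7 + 6x^6 + 2x^3 + (27/2)x^2 + 3x
Δ (θ + J) f = x^6 + 39x^5 + 95x^4 + 125x^3 + 99x^2 + 70x + 345/14
J Δ (θ + J) f = (1/7)x^7 + (13/2)x^6 + 19x^5 + (125/4)x^4 + 33x^3 + 35x^2 + (345/14)x

g(x) = (1/7)x^7 + (13/2)x^6 + 19x^5 + (125/4)x^4 + 33x^3 + 35x^2 + (345/14)x


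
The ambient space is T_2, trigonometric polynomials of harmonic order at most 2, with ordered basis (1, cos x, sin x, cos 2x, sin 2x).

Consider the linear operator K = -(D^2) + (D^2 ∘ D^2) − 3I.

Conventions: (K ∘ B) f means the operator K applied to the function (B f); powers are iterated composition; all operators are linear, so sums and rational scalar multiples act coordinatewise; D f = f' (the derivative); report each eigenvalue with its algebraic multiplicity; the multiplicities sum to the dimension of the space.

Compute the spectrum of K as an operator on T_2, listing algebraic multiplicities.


λ = -3 (multiplicity 1), λ = -1 (multiplicity 2), λ = 17 (multiplicity 2)

image of 1: -3
image of cos x: -cos x
image of sin x: -sin x
image of cos 2x: 17cos 2x
image of sin 2x: 17sin 2x
the matrix is diagonal; its diagonal is (-3, -1, -1, 17, 17)
for a triangular matrix the eigenvalues are the diagonal entries, with algebraic multiplicity their repetition count


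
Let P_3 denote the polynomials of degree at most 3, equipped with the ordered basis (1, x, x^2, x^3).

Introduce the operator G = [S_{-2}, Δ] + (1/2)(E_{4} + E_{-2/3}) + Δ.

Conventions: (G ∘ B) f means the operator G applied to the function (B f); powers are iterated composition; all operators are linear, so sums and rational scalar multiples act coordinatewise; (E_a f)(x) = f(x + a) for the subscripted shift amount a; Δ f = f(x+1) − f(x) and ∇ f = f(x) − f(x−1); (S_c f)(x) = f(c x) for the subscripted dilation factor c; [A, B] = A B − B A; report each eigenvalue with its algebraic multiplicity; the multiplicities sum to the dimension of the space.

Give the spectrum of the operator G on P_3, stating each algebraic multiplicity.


image of 1: 1
image of x: x + 17/3
image of x^2: x^2 - (20/3)x + 56/9
image of x^3: x^3 + 44x^2 + (137/3)x + 1130/27
the matrix is upper triangular; its diagonal is (1, 1, 1, 1)
for a triangular matrix the eigenvalues are the diagonal entries, with algebraic multiplicity their repetition count

λ = 1 (multiplicity 4)
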